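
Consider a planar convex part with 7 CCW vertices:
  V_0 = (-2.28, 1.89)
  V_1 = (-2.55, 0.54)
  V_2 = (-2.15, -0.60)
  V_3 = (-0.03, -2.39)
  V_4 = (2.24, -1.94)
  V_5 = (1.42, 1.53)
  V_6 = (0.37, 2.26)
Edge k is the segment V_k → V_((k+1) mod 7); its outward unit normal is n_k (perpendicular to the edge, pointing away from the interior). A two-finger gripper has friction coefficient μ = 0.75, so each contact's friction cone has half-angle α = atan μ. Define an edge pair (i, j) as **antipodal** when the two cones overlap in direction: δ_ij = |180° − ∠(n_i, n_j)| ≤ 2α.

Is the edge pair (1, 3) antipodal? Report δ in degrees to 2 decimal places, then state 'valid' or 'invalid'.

δ = 98.12°, invalid

α = atan 0.75 = 36.87°;  2α = 73.74°
edge 1: e_1 = (+0.40, -1.14);  n_1 = (-0.9436, -0.3311)
edge 3: e_3 = (+2.27, +0.45);  n_3 = (+0.1945, -0.9809)
∠(n_1, n_3) = 81.88°
δ = |180° − 81.88°| = 98.12°
98.12° > 2α = 73.74°  →  invalid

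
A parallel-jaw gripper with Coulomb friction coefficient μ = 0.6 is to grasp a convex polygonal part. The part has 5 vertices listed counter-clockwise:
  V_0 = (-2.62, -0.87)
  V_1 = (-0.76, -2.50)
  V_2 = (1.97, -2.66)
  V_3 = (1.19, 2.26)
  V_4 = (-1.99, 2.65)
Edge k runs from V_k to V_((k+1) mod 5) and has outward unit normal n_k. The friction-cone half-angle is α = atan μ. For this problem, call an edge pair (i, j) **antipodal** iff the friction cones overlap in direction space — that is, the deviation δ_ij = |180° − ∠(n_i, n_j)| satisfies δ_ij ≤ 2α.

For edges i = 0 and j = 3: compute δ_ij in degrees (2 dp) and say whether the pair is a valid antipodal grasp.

α = atan 0.6 = 30.96°;  2α = 61.93°
edge 0: e_0 = (+1.86, -1.63);  n_0 = (-0.6591, -0.7521)
edge 3: e_3 = (-3.18, +0.39);  n_3 = (+0.1217, +0.9926)
∠(n_0, n_3) = 145.76°
δ = |180° − 145.76°| = 34.24°
34.24° ≤ 2α = 61.93°  →  valid

δ = 34.24°, valid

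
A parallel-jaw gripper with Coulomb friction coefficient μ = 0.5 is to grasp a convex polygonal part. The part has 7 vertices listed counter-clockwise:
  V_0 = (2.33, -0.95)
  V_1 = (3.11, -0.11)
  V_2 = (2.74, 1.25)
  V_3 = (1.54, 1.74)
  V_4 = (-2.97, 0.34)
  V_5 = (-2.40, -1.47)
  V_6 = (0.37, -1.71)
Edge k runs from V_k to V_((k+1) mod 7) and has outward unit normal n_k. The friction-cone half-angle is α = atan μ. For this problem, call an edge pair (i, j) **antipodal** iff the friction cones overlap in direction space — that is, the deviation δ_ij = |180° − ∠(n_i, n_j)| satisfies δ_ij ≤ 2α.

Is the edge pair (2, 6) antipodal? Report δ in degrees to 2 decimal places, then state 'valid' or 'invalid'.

δ = 43.41°, valid

α = atan 0.5 = 26.57°;  2α = 53.13°
edge 2: e_2 = (-1.20, +0.49);  n_2 = (+0.3780, +0.9258)
edge 6: e_6 = (+1.96, +0.76);  n_6 = (+0.3615, -0.9324)
∠(n_2, n_6) = 136.59°
δ = |180° − 136.59°| = 43.41°
43.41° ≤ 2α = 53.13°  →  valid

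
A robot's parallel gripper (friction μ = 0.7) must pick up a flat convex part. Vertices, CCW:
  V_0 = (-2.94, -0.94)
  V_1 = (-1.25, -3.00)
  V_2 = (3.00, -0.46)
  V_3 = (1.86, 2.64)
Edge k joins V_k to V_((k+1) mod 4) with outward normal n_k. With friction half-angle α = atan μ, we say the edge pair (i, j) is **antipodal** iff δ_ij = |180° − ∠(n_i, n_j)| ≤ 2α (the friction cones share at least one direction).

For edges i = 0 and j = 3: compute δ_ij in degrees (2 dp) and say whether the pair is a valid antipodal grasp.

α = atan 0.7 = 34.99°;  2α = 69.98°
edge 0: e_0 = (+1.69, -2.06);  n_0 = (-0.7731, -0.6343)
edge 3: e_3 = (-4.80, -3.58);  n_3 = (-0.5979, +0.8016)
∠(n_0, n_3) = 92.65°
δ = |180° − 92.65°| = 87.35°
87.35° > 2α = 69.98°  →  invalid

δ = 87.35°, invalid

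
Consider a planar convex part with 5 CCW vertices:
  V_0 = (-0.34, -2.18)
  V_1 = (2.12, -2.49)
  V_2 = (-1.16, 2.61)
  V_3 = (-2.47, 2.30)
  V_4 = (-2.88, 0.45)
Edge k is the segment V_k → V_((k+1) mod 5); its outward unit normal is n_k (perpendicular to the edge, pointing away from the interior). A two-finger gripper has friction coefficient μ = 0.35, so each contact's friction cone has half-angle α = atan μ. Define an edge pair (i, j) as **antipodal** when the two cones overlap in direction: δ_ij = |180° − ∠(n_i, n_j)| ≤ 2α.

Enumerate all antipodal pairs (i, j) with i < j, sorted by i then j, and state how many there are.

count = 2; pairs: (0,2), (1,4)

α = atan 0.35 = 19.29°;  2α = 38.58°
n_0 = (-0.1250, -0.9922)
n_1 = (+0.8411, +0.5409)
n_2 = (-0.2303, +0.9731)
n_3 = (-0.9763, +0.2164)
n_4 = (-0.7193, -0.6947)
  (0,1): δ = 50.07°  ·
  (0,2): δ = 20.50°  ✓
  (0,3): δ = 84.69°  ·
  (0,4): δ = 141.19°  ·
  (1,2): δ = 109.43°  ·
  (1,3): δ = 45.24°  ·
  (1,4): δ = 11.26°  ✓
  (2,3): δ = 115.81°  ·
  (2,4): δ = 59.31°  ·
  (3,4): δ = 123.50°  ·
antipodal pairs: 2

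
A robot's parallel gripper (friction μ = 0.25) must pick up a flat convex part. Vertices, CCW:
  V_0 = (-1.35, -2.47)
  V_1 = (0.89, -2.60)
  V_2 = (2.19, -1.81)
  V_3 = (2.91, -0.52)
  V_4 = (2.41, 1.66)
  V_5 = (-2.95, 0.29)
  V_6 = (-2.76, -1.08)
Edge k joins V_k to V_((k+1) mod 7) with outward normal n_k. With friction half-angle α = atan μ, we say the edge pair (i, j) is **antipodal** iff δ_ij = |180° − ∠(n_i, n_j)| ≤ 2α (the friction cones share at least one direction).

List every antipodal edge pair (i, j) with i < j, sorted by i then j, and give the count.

α = atan 0.25 = 14.04°;  2α = 28.07°
n_0 = (-0.0579, -0.9983)
n_1 = (+0.5193, -0.8546)
n_2 = (+0.8732, -0.4874)
n_3 = (+0.9747, +0.2236)
n_4 = (-0.2476, +0.9689)
n_5 = (-0.9905, -0.1374)
n_6 = (-0.7020, -0.7121)
  (0,1): δ = 145.39°  ·
  (0,2): δ = 115.85°  ·
  (0,3): δ = 73.76°  ·
  (0,4): δ = 17.66°  ✓
  (0,5): δ = 101.22°  ·
  (0,6): δ = 138.73°  ·
  (1,2): δ = 150.45°  ·
  (1,3): δ = 108.37°  ·
  (1,4): δ = 16.95°  ✓
  (1,5): δ = 66.61°  ·
  (1,6): δ = 104.12°  ·
  (2,3): δ = 137.91°  ·
  (2,4): δ = 46.49°  ·
  (2,5): δ = 37.06°  ·
  (2,6): δ = 74.58°  ·
  (3,4): δ = 88.58°  ·
  (3,5): δ = 5.02°  ✓
  (3,6): δ = 32.49°  ·
  (4,5): δ = 96.44°  ·
  (4,6): δ = 58.93°  ·
  (5,6): δ = 142.49°  ·
antipodal pairs: 3

count = 3; pairs: (0,4), (1,4), (3,5)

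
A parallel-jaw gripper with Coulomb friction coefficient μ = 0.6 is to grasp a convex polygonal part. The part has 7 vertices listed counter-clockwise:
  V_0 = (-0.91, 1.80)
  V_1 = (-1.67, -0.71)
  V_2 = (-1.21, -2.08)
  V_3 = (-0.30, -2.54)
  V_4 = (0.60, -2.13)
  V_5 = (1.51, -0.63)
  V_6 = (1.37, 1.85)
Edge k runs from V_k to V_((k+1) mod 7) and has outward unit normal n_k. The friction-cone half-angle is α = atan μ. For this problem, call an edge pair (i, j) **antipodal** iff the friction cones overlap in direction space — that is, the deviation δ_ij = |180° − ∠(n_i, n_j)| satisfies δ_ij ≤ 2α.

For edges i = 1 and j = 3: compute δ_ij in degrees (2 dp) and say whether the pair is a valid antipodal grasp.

δ = 84.07°, invalid

α = atan 0.6 = 30.96°;  2α = 61.93°
edge 1: e_1 = (+0.46, -1.37);  n_1 = (-0.9480, -0.3183)
edge 3: e_3 = (+0.90, +0.41);  n_3 = (+0.4146, -0.9100)
∠(n_1, n_3) = 95.93°
δ = |180° − 95.93°| = 84.07°
84.07° > 2α = 61.93°  →  invalid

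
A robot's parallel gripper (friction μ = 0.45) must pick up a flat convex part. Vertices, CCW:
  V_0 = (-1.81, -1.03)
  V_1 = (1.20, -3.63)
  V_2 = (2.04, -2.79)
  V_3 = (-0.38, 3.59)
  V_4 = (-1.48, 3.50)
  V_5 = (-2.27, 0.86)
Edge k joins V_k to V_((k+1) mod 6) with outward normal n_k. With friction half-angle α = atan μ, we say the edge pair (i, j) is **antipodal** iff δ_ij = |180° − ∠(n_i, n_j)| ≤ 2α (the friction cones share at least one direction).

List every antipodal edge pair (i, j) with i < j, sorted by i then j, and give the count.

count = 6; pairs: (0,2), (0,3), (1,3), (1,4), (2,4), (2,5)

α = atan 0.45 = 24.23°;  2α = 48.46°
n_0 = (-0.6537, -0.7568)
n_1 = (+0.7071, -0.7071)
n_2 = (+0.9350, +0.3547)
n_3 = (-0.0815, +0.9967)
n_4 = (-0.9580, +0.2867)
n_5 = (-0.9716, -0.2365)
  (0,1): δ = 94.18°  ·
  (0,2): δ = 28.41°  ✓
  (0,3): δ = 45.50°  ✓
  (0,4): δ = 114.16°  ·
  (0,5): δ = 144.50°  ·
  (1,2): δ = 114.23°  ·
  (1,3): δ = 40.32°  ✓
  (1,4): δ = 28.34°  ✓
  (1,5): δ = 58.68°  ·
  (2,3): δ = 106.09°  ·
  (2,4): δ = 37.43°  ✓
  (2,5): δ = 7.09°  ✓
  (3,4): δ = 111.34°  ·
  (3,5): δ = 81.00°  ·
  (4,5): δ = 149.66°  ·
antipodal pairs: 6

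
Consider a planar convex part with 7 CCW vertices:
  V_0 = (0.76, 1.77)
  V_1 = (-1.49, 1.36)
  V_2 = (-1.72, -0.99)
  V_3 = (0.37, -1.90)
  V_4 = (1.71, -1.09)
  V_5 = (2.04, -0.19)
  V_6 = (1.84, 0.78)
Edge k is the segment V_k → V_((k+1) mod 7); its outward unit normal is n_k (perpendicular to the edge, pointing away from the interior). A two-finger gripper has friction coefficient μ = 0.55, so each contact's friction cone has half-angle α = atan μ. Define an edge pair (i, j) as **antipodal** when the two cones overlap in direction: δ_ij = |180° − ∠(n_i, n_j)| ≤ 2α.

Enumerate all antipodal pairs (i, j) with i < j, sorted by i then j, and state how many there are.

α = atan 0.55 = 28.81°;  2α = 57.62°
n_0 = (-0.1793, +0.9838)
n_1 = (-0.9952, +0.0974)
n_2 = (-0.3992, -0.9169)
n_3 = (+0.5173, -0.8558)
n_4 = (+0.9389, -0.3443)
n_5 = (+0.9794, +0.2019)
n_6 = (+0.6757, +0.7372)
  (0,1): δ = 105.92°  ·
  (0,2): δ = 33.86°  ✓
  (0,3): δ = 20.82°  ✓
  (0,4): δ = 59.54°  ·
  (0,5): δ = 91.32°  ·
  (0,6): δ = 127.16°  ·
  (1,2): δ = 107.94°  ·
  (1,3): δ = 53.26°  ✓
  (1,4): δ = 14.55°  ✓
  (1,5): δ = 17.24°  ✓
  (1,6): δ = 53.08°  ✓
  (2,3): δ = 125.32°  ·
  (2,4): δ = 86.61°  ·
  (2,5): δ = 54.82°  ✓
  (2,6): δ = 18.98°  ✓
  (3,4): δ = 141.29°  ·
  (3,5): δ = 109.50°  ·
  (3,6): δ = 73.66°  ·
  (4,5): δ = 148.21°  ·
  (4,6): δ = 112.37°  ·
  (5,6): δ = 144.16°  ·
antipodal pairs: 8

count = 8; pairs: (0,2), (0,3), (1,3), (1,4), (1,5), (1,6), (2,5), (2,6)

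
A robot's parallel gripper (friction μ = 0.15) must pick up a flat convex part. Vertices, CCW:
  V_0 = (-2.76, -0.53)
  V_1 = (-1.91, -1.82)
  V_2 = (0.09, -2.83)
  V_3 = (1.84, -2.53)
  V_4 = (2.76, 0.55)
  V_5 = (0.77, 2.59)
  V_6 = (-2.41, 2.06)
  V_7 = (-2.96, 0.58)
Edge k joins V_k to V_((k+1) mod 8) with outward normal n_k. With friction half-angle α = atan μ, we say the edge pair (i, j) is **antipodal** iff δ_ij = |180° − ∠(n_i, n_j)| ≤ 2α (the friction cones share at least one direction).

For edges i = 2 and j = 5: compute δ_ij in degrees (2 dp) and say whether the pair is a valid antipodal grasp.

δ = 0.27°, valid

α = atan 0.15 = 8.53°;  2α = 17.06°
edge 2: e_2 = (+1.75, +0.30);  n_2 = (+0.1690, -0.9856)
edge 5: e_5 = (-3.18, -0.53);  n_5 = (-0.1644, +0.9864)
∠(n_2, n_5) = 179.73°
δ = |180° − 179.73°| = 0.27°
0.27° ≤ 2α = 17.06°  →  valid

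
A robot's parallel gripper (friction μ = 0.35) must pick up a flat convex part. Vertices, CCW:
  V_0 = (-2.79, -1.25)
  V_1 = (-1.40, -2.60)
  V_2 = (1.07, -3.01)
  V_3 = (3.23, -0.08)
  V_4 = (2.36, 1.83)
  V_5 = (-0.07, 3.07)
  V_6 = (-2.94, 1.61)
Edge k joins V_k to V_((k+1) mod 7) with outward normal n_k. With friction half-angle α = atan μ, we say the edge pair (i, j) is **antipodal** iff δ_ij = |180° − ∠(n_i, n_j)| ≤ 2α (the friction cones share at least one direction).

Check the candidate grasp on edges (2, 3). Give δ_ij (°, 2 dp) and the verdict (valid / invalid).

α = atan 0.35 = 19.29°;  2α = 38.58°
edge 2: e_2 = (+2.16, +2.93);  n_2 = (+0.8049, -0.5934)
edge 3: e_3 = (-0.87, +1.91);  n_3 = (+0.9100, +0.4145)
∠(n_2, n_3) = 60.89°
δ = |180° − 60.89°| = 119.11°
119.11° > 2α = 38.58°  →  invalid

δ = 119.11°, invalid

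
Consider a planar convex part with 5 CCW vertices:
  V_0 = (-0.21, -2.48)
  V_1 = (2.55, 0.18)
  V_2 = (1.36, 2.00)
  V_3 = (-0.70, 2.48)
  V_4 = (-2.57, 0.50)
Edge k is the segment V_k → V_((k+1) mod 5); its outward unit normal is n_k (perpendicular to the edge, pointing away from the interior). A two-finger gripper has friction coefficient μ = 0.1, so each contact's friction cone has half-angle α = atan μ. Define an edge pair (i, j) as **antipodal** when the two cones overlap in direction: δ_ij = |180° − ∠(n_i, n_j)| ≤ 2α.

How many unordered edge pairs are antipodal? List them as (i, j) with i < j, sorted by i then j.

count = 2; pairs: (0,3), (1,4)

α = atan 0.1 = 5.71°;  2α = 11.42°
n_0 = (+0.6939, -0.7200)
n_1 = (+0.8370, +0.5472)
n_2 = (+0.2269, +0.9739)
n_3 = (-0.7270, +0.6866)
n_4 = (-0.7839, -0.6208)
  (0,1): δ = 100.76°  ·
  (0,2): δ = 57.06°  ·
  (0,3): δ = 2.69°  ✓
  (0,4): δ = 84.43°  ·
  (1,2): δ = 136.29°  ·
  (1,3): δ = 76.54°  ·
  (1,4): δ = 5.20°  ✓
  (2,3): δ = 120.25°  ·
  (2,4): δ = 38.51°  ·
  (3,4): δ = 98.26°  ·
antipodal pairs: 2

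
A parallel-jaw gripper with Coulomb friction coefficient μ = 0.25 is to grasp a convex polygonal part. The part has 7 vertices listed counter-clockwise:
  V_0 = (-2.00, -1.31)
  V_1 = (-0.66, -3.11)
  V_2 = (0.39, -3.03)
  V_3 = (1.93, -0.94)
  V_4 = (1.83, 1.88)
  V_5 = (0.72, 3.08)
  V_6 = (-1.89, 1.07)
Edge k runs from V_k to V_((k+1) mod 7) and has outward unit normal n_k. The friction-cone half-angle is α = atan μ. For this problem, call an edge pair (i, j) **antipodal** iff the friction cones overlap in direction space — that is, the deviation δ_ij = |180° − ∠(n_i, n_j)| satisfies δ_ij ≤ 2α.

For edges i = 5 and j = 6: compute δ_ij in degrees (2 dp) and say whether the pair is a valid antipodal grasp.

δ = 130.25°, invalid

α = atan 0.25 = 14.04°;  2α = 28.07°
edge 5: e_5 = (-2.61, -2.01);  n_5 = (-0.6102, +0.7923)
edge 6: e_6 = (-0.11, -2.38);  n_6 = (-0.9989, +0.0462)
∠(n_5, n_6) = 49.75°
δ = |180° − 49.75°| = 130.25°
130.25° > 2α = 28.07°  →  invalid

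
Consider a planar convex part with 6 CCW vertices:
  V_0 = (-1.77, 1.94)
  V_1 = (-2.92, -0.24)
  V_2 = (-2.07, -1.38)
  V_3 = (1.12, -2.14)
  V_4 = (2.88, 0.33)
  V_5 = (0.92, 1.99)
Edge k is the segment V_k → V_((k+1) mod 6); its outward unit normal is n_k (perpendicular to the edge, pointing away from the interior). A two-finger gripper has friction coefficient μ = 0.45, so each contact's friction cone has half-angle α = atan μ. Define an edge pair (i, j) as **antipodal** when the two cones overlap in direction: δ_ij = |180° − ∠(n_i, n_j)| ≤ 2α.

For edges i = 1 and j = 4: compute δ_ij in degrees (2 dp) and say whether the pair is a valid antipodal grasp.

α = atan 0.45 = 24.23°;  2α = 48.46°
edge 1: e_1 = (+0.85, -1.14);  n_1 = (-0.8017, -0.5977)
edge 4: e_4 = (-1.96, +1.66);  n_4 = (+0.6463, +0.7631)
∠(n_1, n_4) = 166.97°
δ = |180° − 166.97°| = 13.03°
13.03° ≤ 2α = 48.46°  →  valid

δ = 13.03°, valid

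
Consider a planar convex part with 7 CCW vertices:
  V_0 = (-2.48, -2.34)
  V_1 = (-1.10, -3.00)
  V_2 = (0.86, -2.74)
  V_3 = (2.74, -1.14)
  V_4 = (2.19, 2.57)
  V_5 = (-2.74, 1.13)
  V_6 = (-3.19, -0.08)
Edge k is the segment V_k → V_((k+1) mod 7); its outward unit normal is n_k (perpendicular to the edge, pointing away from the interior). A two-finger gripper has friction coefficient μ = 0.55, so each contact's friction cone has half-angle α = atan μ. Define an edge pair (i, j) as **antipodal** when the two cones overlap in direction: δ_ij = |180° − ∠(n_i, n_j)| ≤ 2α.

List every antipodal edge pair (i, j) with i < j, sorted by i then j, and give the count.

count = 7; pairs: (0,3), (0,4), (1,4), (2,4), (2,5), (3,5), (3,6)

α = atan 0.55 = 28.81°;  2α = 57.62°
n_0 = (-0.4315, -0.9021)
n_1 = (+0.1315, -0.9913)
n_2 = (+0.6481, -0.7615)
n_3 = (+0.9892, +0.1466)
n_4 = (-0.2804, +0.9599)
n_5 = (-0.9373, +0.3486)
n_6 = (-0.9540, -0.2997)
  (0,1): δ = 146.88°  ·
  (0,2): δ = 114.04°  ·
  (0,3): δ = 56.01°  ✓
  (0,4): δ = 41.84°  ✓
  (0,5): δ = 95.16°  ·
  (0,6): δ = 133.00°  ·
  (1,2): δ = 147.16°  ·
  (1,3): δ = 89.12°  ·
  (1,4): δ = 8.73°  ✓
  (1,5): δ = 62.04°  ·
  (1,6): δ = 99.88°  ·
  (2,3): δ = 121.97°  ·
  (2,4): δ = 24.12°  ✓
  (2,5): δ = 29.20°  ✓
  (2,6): δ = 67.04°  ·
  (3,4): δ = 82.15°  ·
  (3,5): δ = 28.83°  ✓
  (3,6): δ = 9.01°  ✓
  (4,5): δ = 126.68°  ·
  (4,6): δ = 88.84°  ·
  (5,6): δ = 142.16°  ·
antipodal pairs: 7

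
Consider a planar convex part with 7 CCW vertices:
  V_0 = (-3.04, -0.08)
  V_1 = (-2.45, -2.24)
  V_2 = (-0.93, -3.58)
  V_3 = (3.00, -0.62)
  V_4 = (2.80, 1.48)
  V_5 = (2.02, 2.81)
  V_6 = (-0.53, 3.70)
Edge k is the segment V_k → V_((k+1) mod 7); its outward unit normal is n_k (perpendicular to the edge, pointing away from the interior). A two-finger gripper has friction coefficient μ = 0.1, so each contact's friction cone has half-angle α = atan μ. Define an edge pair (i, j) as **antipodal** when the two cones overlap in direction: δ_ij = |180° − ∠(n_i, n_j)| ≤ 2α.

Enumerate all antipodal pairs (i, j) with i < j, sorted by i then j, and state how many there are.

count = 1; pairs: (0,3)

α = atan 0.1 = 5.71°;  2α = 11.42°
n_0 = (-0.9647, -0.2635)
n_1 = (-0.6613, -0.7501)
n_2 = (+0.6016, -0.7988)
n_3 = (+0.9955, +0.0948)
n_4 = (+0.8626, +0.5059)
n_5 = (+0.3295, +0.9441)
n_6 = (-0.8331, +0.5532)
  (0,1): δ = 146.68°  ·
  (0,2): δ = 68.29°  ·
  (0,3): δ = 9.84°  ✓
  (0,4): δ = 15.11°  ·
  (0,5): δ = 55.48°  ·
  (0,6): δ = 131.14°  ·
  (1,2): δ = 101.61°  ·
  (1,3): δ = 43.16°  ·
  (1,4): δ = 18.21°  ·
  (1,5): δ = 22.16°  ·
  (1,6): δ = 97.81°  ·
  (2,3): δ = 121.55°  ·
  (2,4): δ = 96.60°  ·
  (2,5): δ = 56.23°  ·
  (2,6): δ = 19.43°  ·
  (3,4): δ = 155.05°  ·
  (3,5): δ = 114.68°  ·
  (3,6): δ = 39.03°  ·
  (4,5): δ = 139.63°  ·
  (4,6): δ = 63.98°  ·
  (5,6): δ = 104.35°  ·
antipodal pairs: 1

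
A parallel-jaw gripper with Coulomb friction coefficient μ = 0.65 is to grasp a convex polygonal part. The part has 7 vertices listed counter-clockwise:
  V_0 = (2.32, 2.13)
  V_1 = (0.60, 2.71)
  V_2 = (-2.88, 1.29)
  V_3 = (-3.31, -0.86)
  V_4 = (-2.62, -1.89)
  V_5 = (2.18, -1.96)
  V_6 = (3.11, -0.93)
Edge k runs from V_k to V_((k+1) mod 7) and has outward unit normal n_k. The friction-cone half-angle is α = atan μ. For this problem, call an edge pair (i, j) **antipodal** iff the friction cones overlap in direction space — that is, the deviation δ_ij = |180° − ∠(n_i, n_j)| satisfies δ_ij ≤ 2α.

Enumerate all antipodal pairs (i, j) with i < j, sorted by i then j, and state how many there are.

count = 7; pairs: (0,3), (0,4), (1,4), (1,5), (2,5), (2,6), (3,6)

α = atan 0.65 = 33.02°;  2α = 66.05°
n_0 = (+0.3195, +0.9476)
n_1 = (-0.3778, +0.9259)
n_2 = (-0.9806, +0.1961)
n_3 = (-0.8308, -0.5566)
n_4 = (-0.0146, -0.9999)
n_5 = (+0.7422, -0.6702)
n_6 = (+0.9683, +0.2500)
  (0,1): δ = 139.17°  ·
  (0,2): δ = 82.68°  ·
  (0,3): δ = 37.55°  ✓
  (0,4): δ = 17.80°  ✓
  (0,5): δ = 66.56°  ·
  (0,6): δ = 123.11°  ·
  (1,2): δ = 123.51°  ·
  (1,3): δ = 78.38°  ·
  (1,4): δ = 23.03°  ✓
  (1,5): δ = 25.72°  ✓
  (1,6): δ = 82.28°  ·
  (2,3): δ = 134.87°  ·
  (2,4): δ = 79.53°  ·
  (2,5): δ = 30.77°  ✓
  (2,6): δ = 25.79°  ✓
  (3,4): δ = 124.65°  ·
  (3,5): δ = 75.90°  ·
  (3,6): δ = 19.34°  ✓
  (4,5): δ = 131.24°  ·
  (4,6): δ = 74.69°  ·
  (5,6): δ = 123.44°  ·
antipodal pairs: 7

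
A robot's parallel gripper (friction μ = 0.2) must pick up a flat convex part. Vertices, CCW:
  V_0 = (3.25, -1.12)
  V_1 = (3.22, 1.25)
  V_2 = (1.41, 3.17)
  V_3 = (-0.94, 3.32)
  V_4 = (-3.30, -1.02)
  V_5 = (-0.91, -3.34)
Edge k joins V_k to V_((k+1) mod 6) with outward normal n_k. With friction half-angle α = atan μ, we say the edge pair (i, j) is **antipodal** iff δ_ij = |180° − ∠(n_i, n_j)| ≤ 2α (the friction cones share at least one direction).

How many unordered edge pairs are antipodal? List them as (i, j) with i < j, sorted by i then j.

count = 1; pairs: (1,4)

α = atan 0.2 = 11.31°;  2α = 22.62°
n_0 = (+0.9999, +0.0127)
n_1 = (+0.7276, +0.6860)
n_2 = (+0.0637, +0.9980)
n_3 = (-0.8785, +0.4777)
n_4 = (-0.6965, -0.7175)
n_5 = (+0.4708, -0.8822)
  (0,1): δ = 137.41°  ·
  (0,2): δ = 94.38°  ·
  (0,3): δ = 29.26°  ·
  (0,4): δ = 45.13°  ·
  (0,5): δ = 117.36°  ·
  (1,2): δ = 136.96°  ·
  (1,3): δ = 71.85°  ·
  (1,4): δ = 2.54°  ✓
  (1,5): δ = 74.78°  ·
  (2,3): δ = 114.88°  ·
  (2,4): δ = 40.50°  ·
  (2,5): δ = 31.74°  ·
  (3,4): δ = 105.61°  ·
  (3,5): δ = 33.38°  ·
  (4,5): δ = 107.76°  ·
antipodal pairs: 1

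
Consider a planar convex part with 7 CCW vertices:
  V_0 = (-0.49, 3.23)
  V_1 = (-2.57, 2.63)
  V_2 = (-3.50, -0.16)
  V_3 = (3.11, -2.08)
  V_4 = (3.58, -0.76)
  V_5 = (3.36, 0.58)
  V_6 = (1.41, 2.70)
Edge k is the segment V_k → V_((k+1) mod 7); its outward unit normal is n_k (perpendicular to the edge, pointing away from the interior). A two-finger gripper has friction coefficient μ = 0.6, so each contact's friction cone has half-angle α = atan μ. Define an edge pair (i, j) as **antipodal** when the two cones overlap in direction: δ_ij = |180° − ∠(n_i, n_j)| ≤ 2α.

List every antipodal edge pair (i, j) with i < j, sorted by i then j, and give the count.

α = atan 0.6 = 30.96°;  2α = 61.93°
n_0 = (-0.2772, +0.9608)
n_1 = (-0.9487, +0.3162)
n_2 = (-0.2789, -0.9603)
n_3 = (+0.9421, -0.3354)
n_4 = (+0.9868, +0.1620)
n_5 = (+0.7360, +0.6770)
n_6 = (+0.2687, +0.9632)
  (0,1): δ = 124.53°  ·
  (0,2): δ = 32.29°  ✓
  (0,3): δ = 54.31°  ✓
  (0,4): δ = 83.23°  ·
  (0,5): δ = 116.52°  ·
  (0,6): δ = 148.32°  ·
  (1,2): δ = 87.76°  ·
  (1,3): δ = 1.16°  ✓
  (1,4): δ = 27.76°  ✓
  (1,5): δ = 61.04°  ✓
  (1,6): δ = 92.85°  ·
  (2,3): δ = 93.40°  ·
  (2,4): δ = 64.48°  ·
  (2,5): δ = 31.19°  ✓
  (2,6): δ = 0.61°  ✓
  (3,4): δ = 151.08°  ·
  (3,5): δ = 117.79°  ·
  (3,6): δ = 85.99°  ·
  (4,5): δ = 146.72°  ·
  (4,6): δ = 114.91°  ·
  (5,6): δ = 148.19°  ·
antipodal pairs: 7

count = 7; pairs: (0,2), (0,3), (1,3), (1,4), (1,5), (2,5), (2,6)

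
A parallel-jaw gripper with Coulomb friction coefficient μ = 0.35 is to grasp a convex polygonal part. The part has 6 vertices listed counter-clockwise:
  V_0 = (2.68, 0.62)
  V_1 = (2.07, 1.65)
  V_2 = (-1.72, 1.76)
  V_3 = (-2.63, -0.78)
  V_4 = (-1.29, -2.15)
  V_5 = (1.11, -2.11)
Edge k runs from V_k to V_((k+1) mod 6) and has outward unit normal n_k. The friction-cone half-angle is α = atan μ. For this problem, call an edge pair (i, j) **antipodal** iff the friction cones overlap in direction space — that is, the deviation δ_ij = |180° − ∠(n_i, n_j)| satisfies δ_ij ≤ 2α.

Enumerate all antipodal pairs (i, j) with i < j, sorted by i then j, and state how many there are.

count = 3; pairs: (0,3), (1,4), (2,5)

α = atan 0.35 = 19.29°;  2α = 38.58°
n_0 = (+0.8604, +0.5096)
n_1 = (+0.0290, +0.9996)
n_2 = (-0.9414, +0.3373)
n_3 = (-0.7149, -0.6992)
n_4 = (+0.0167, -0.9999)
n_5 = (+0.8669, -0.4985)
  (0,1): δ = 122.30°  ·
  (0,2): δ = 50.35°  ·
  (0,3): δ = 13.73°  ✓
  (0,4): δ = 60.32°  ·
  (0,5): δ = 119.46°  ·
  (1,2): δ = 108.05°  ·
  (1,3): δ = 43.97°  ·
  (1,4): δ = 2.62°  ✓
  (1,5): δ = 61.76°  ·
  (2,3): δ = 115.92°  ·
  (2,4): δ = 69.33°  ·
  (2,5): δ = 10.19°  ✓
  (3,4): δ = 133.41°  ·
  (3,5): δ = 74.27°  ·
  (4,5): δ = 120.86°  ·
antipodal pairs: 3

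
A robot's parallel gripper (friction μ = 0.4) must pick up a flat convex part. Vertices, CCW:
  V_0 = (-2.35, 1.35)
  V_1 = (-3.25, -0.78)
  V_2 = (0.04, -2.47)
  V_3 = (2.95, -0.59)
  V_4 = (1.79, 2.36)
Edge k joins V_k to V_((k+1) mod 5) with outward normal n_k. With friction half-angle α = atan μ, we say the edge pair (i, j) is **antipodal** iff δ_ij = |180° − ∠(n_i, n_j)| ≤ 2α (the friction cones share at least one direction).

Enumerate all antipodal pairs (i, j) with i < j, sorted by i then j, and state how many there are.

count = 4; pairs: (0,2), (1,3), (1,4), (2,4)

α = atan 0.4 = 21.80°;  2α = 43.60°
n_0 = (-0.9211, +0.3892)
n_1 = (-0.4569, -0.8895)
n_2 = (+0.5427, -0.8400)
n_3 = (+0.9306, +0.3659)
n_4 = (-0.2370, +0.9715)
  (0,1): δ = 94.28°  ·
  (0,2): δ = 34.23°  ✓
  (0,3): δ = 44.37°  ·
  (0,4): δ = 126.62°  ·
  (1,2): δ = 119.95°  ·
  (1,3): δ = 41.35°  ✓
  (1,4): δ = 40.90°  ✓
  (2,3): δ = 101.40°  ·
  (2,4): δ = 19.15°  ✓
  (3,4): δ = 97.76°  ·
antipodal pairs: 4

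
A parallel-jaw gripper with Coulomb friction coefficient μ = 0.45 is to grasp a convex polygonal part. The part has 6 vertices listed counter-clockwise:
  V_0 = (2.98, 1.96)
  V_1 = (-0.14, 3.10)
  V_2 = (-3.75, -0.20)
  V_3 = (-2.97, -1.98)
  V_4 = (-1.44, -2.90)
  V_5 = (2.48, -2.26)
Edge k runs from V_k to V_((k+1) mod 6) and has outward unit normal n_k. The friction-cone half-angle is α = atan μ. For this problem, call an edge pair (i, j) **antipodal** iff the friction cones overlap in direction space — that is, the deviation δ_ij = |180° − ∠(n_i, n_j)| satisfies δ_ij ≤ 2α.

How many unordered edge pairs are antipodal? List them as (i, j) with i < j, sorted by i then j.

α = atan 0.45 = 24.23°;  2α = 48.46°
n_0 = (+0.3432, +0.9393)
n_1 = (-0.6747, +0.7381)
n_2 = (-0.9159, -0.4014)
n_3 = (-0.5153, -0.8570)
n_4 = (+0.1611, -0.9869)
n_5 = (+0.9931, -0.1177)
  (0,1): δ = 117.50°  ·
  (0,2): δ = 46.27°  ✓
  (0,3): δ = 10.95°  ✓
  (0,4): δ = 29.34°  ✓
  (0,5): δ = 103.31°  ·
  (1,2): δ = 108.77°  ·
  (1,3): δ = 73.45°  ·
  (1,4): δ = 33.16°  ✓
  (1,5): δ = 40.81°  ✓
  (2,3): δ = 144.68°  ·
  (2,4): δ = 104.39°  ·
  (2,5): δ = 30.42°  ✓
  (3,4): δ = 139.71°  ·
  (3,5): δ = 65.74°  ·
  (4,5): δ = 106.03°  ·
antipodal pairs: 6

count = 6; pairs: (0,2), (0,3), (0,4), (1,4), (1,5), (2,5)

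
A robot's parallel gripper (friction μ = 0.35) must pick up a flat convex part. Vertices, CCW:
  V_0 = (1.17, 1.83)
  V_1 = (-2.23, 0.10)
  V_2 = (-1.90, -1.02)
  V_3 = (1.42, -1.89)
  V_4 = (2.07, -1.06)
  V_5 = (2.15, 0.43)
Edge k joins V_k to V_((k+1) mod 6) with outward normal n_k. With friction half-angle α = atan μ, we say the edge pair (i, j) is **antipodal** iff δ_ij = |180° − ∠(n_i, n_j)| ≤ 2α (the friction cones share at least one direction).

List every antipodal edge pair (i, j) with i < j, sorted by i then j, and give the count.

α = atan 0.35 = 19.29°;  2α = 38.58°
n_0 = (-0.4535, +0.8913)
n_1 = (-0.9592, -0.2826)
n_2 = (-0.2535, -0.9673)
n_3 = (+0.7873, -0.6166)
n_4 = (+0.9986, -0.0536)
n_5 = (+0.8192, +0.5735)
  (0,1): δ = 100.55°  ·
  (0,2): δ = 41.65°  ·
  (0,3): δ = 24.97°  ✓
  (0,4): δ = 59.96°  ·
  (0,5): δ = 98.02°  ·
  (1,2): δ = 121.10°  ·
  (1,3): δ = 54.48°  ·
  (1,4): δ = 19.49°  ✓
  (1,5): δ = 18.57°  ✓
  (2,3): δ = 113.38°  ·
  (2,4): δ = 78.39°  ·
  (2,5): δ = 40.32°  ·
  (3,4): δ = 145.01°  ·
  (3,5): δ = 106.94°  ·
  (4,5): δ = 141.93°  ·
antipodal pairs: 3

count = 3; pairs: (0,3), (1,4), (1,5)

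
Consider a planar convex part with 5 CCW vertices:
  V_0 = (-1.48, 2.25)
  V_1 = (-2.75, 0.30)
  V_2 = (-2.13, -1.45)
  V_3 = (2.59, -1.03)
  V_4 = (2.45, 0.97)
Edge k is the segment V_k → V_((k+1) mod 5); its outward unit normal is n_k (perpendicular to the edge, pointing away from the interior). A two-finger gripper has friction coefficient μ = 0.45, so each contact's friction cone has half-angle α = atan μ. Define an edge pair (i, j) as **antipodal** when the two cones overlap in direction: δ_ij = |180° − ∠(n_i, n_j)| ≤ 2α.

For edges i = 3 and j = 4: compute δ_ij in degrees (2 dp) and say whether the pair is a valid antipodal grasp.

α = atan 0.45 = 24.23°;  2α = 48.46°
edge 3: e_3 = (-0.14, +2.00);  n_3 = (+0.9976, +0.0698)
edge 4: e_4 = (-3.93, +1.28);  n_4 = (+0.3097, +0.9508)
∠(n_3, n_4) = 67.96°
δ = |180° − 67.96°| = 112.04°
112.04° > 2α = 48.46°  →  invalid

δ = 112.04°, invalid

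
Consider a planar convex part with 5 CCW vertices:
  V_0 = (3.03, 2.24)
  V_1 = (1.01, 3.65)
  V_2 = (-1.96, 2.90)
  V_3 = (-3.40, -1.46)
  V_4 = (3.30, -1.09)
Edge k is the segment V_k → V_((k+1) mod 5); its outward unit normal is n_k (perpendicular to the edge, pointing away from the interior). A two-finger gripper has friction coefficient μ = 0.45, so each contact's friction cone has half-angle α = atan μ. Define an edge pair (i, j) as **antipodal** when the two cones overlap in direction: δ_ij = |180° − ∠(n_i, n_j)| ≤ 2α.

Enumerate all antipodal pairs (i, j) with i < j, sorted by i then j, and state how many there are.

count = 3; pairs: (0,3), (1,3), (2,4)

α = atan 0.45 = 24.23°;  2α = 48.46°
n_0 = (+0.5724, +0.8200)
n_1 = (-0.2448, +0.9696)
n_2 = (-0.9496, +0.3136)
n_3 = (+0.0551, -0.9985)
n_4 = (+0.9967, +0.0808)
  (0,1): δ = 130.91°  ·
  (0,2): δ = 73.36°  ·
  (0,3): δ = 38.08°  ✓
  (0,4): δ = 129.55°  ·
  (1,2): δ = 122.45°  ·
  (1,3): δ = 11.01°  ✓
  (1,4): δ = 80.46°  ·
  (2,3): δ = 68.56°  ·
  (2,4): δ = 22.91°  ✓
  (3,4): δ = 88.53°  ·
antipodal pairs: 3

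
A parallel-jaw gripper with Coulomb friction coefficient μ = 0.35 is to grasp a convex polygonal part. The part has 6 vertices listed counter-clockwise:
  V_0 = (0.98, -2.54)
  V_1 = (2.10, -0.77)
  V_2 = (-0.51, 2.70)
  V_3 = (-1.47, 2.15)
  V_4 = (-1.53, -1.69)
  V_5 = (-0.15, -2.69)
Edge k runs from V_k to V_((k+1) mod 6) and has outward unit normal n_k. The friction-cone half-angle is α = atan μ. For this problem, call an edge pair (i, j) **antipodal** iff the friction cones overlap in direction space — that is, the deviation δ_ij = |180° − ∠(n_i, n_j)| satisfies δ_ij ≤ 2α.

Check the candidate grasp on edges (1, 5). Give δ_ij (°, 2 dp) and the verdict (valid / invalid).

α = atan 0.35 = 19.29°;  2α = 38.58°
edge 1: e_1 = (-2.61, +3.47);  n_1 = (+0.7992, +0.6011)
edge 5: e_5 = (+1.13, +0.15);  n_5 = (+0.1316, -0.9913)
∠(n_1, n_5) = 119.39°
δ = |180° − 119.39°| = 60.61°
60.61° > 2α = 38.58°  →  invalid

δ = 60.61°, invalid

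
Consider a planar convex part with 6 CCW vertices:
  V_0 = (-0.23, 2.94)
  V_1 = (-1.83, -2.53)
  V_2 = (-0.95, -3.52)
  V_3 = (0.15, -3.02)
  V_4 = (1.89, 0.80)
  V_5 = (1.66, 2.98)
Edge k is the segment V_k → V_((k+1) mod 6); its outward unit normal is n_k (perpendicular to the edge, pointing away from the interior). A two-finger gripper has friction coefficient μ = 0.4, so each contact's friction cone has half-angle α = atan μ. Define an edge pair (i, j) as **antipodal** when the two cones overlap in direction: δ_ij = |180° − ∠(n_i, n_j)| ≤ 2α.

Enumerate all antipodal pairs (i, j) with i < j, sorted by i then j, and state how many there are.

count = 4; pairs: (0,3), (0,4), (1,4), (2,5)

α = atan 0.4 = 21.80°;  2α = 43.60°
n_0 = (-0.9598, +0.2807)
n_1 = (-0.7474, -0.6644)
n_2 = (+0.4138, -0.9104)
n_3 = (+0.9100, -0.4145)
n_4 = (+0.9945, +0.1049)
n_5 = (-0.0212, +0.9998)
  (0,1): δ = 122.06°  ·
  (0,2): δ = 49.25°  ·
  (0,3): δ = 8.18°  ✓
  (0,4): δ = 22.33°  ✓
  (0,5): δ = 107.52°  ·
  (1,2): δ = 107.19°  ·
  (1,3): δ = 66.12°  ·
  (1,4): δ = 35.61°  ✓
  (1,5): δ = 49.58°  ·
  (2,3): δ = 138.93°  ·
  (2,4): δ = 108.42°  ·
  (2,5): δ = 23.23°  ✓
  (3,4): δ = 149.49°  ·
  (3,5): δ = 64.30°  ·
  (4,5): δ = 94.81°  ·
antipodal pairs: 4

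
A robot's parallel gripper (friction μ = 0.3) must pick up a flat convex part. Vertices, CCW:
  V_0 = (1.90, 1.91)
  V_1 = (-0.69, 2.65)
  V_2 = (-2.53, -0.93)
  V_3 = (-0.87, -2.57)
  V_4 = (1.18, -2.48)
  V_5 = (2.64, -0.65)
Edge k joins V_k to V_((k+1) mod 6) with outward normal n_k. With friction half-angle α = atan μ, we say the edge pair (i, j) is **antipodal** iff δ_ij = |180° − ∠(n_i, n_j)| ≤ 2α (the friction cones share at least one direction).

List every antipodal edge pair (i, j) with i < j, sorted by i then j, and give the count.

α = atan 0.3 = 16.70°;  2α = 33.40°
n_0 = (+0.2747, +0.9615)
n_1 = (-0.8894, +0.4571)
n_2 = (-0.7028, -0.7114)
n_3 = (+0.0439, -0.9990)
n_4 = (+0.7817, -0.6237)
n_5 = (+0.9607, +0.2777)
  (0,1): δ = 101.26°  ·
  (0,2): δ = 28.71°  ✓
  (0,3): δ = 18.46°  ✓
  (0,4): δ = 67.36°  ·
  (0,5): δ = 122.07°  ·
  (1,2): δ = 107.45°  ·
  (1,3): δ = 60.28°  ·
  (1,4): δ = 11.38°  ✓
  (1,5): δ = 43.32°  ·
  (2,3): δ = 132.83°  ·
  (2,4): δ = 83.93°  ·
  (2,5): δ = 29.22°  ✓
  (3,4): δ = 131.10°  ·
  (3,5): δ = 76.39°  ·
  (4,5): δ = 125.29°  ·
antipodal pairs: 4

count = 4; pairs: (0,2), (0,3), (1,4), (2,5)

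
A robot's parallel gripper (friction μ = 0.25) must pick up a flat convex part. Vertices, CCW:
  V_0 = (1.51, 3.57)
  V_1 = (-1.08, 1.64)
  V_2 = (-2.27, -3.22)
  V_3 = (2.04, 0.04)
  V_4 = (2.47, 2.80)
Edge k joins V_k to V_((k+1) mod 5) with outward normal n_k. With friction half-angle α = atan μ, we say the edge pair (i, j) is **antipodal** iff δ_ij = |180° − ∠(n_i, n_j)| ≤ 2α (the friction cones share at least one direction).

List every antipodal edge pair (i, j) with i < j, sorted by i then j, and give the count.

count = 2; pairs: (0,2), (1,3)

α = atan 0.25 = 14.04°;  2α = 28.07°
n_0 = (-0.5975, +0.8019)
n_1 = (-0.9713, +0.2378)
n_2 = (+0.6033, -0.7976)
n_3 = (+0.9881, -0.1539)
n_4 = (+0.6257, +0.7801)
  (0,1): δ = 140.45°  ·
  (0,2): δ = 0.41°  ✓
  (0,3): δ = 44.45°  ·
  (0,4): δ = 104.57°  ·
  (1,2): δ = 39.14°  ·
  (1,3): δ = 4.90°  ✓
  (1,4): δ = 65.03°  ·
  (2,3): δ = 135.96°  ·
  (2,4): δ = 75.84°  ·
  (3,4): δ = 119.88°  ·
antipodal pairs: 2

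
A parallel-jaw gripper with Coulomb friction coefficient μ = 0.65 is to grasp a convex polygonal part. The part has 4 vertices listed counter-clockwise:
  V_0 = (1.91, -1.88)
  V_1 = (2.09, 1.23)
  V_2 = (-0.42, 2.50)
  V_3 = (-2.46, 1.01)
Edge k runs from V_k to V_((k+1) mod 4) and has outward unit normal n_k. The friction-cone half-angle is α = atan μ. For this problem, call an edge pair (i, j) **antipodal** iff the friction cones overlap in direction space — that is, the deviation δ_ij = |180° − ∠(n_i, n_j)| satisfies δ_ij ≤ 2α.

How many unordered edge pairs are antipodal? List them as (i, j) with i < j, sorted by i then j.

count = 3; pairs: (0,2), (0,3), (1,3)

α = atan 0.65 = 33.02°;  2α = 66.05°
n_0 = (+0.9983, -0.0578)
n_1 = (+0.4515, +0.8923)
n_2 = (-0.5898, +0.8075)
n_3 = (-0.5516, -0.8341)
  (0,1): δ = 113.53°  ·
  (0,2): δ = 50.54°  ✓
  (0,3): δ = 59.83°  ✓
  (1,2): δ = 117.02°  ·
  (1,3): δ = 6.64°  ✓
  (2,3): δ = 69.62°  ·
antipodal pairs: 3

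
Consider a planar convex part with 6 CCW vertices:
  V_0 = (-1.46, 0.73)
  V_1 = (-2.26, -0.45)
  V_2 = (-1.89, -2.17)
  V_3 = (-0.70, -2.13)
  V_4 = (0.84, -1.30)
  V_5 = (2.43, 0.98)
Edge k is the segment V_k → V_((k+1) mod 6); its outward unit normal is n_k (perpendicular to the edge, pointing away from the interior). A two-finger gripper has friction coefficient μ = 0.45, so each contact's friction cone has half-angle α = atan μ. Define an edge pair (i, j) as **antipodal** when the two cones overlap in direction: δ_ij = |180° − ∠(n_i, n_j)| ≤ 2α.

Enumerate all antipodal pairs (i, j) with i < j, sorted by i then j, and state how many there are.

α = atan 0.45 = 24.23°;  2α = 48.46°
n_0 = (-0.8277, +0.5612)
n_1 = (-0.9776, -0.2103)
n_2 = (+0.0336, -0.9994)
n_3 = (+0.4744, -0.8803)
n_4 = (+0.8202, -0.5720)
n_5 = (-0.0641, +0.9979)
  (0,1): δ = 133.72°  ·
  (0,2): δ = 53.94°  ·
  (0,3): δ = 27.54°  ✓
  (0,4): δ = 0.75°  ✓
  (0,5): δ = 127.81°  ·
  (1,2): δ = 100.22°  ·
  (1,3): δ = 73.82°  ·
  (1,4): δ = 47.03°  ✓
  (1,5): δ = 81.54°  ·
  (2,3): δ = 153.60°  ·
  (2,4): δ = 126.82°  ·
  (2,5): δ = 1.75°  ✓
  (3,4): δ = 153.21°  ·
  (3,5): δ = 24.65°  ✓
  (4,5): δ = 51.43°  ·
antipodal pairs: 5

count = 5; pairs: (0,3), (0,4), (1,4), (2,5), (3,5)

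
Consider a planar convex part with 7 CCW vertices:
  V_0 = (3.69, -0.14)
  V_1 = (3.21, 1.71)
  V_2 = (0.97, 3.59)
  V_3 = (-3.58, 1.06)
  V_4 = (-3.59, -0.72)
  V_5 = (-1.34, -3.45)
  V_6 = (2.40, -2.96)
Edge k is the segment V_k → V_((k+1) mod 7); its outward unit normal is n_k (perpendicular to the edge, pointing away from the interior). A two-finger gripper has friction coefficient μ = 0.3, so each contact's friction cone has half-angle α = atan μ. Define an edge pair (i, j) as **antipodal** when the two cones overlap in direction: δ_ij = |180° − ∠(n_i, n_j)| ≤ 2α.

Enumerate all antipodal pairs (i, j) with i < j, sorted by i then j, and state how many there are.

count = 5; pairs: (0,3), (0,4), (1,4), (2,5), (3,6)

α = atan 0.3 = 16.70°;  2α = 33.40°
n_0 = (+0.9679, +0.2511)
n_1 = (+0.6429, +0.7660)
n_2 = (-0.4860, +0.8740)
n_3 = (-1.0000, +0.0056)
n_4 = (-0.7717, -0.6360)
n_5 = (+0.1299, -0.9915)
n_6 = (+0.9094, -0.4160)
  (0,1): δ = 144.55°  ·
  (0,2): δ = 75.47°  ·
  (0,3): δ = 14.87°  ✓
  (0,4): δ = 24.95°  ✓
  (0,5): δ = 82.92°  ·
  (0,6): δ = 140.87°  ·
  (1,2): δ = 110.92°  ·
  (1,3): δ = 50.32°  ·
  (1,4): δ = 10.50°  ✓
  (1,5): δ = 47.47°  ·
  (1,6): δ = 105.42°  ·
  (2,3): δ = 119.40°  ·
  (2,4): δ = 79.58°  ·
  (2,5): δ = 21.61°  ✓
  (2,6): δ = 36.34°  ·
  (3,4): δ = 140.18°  ·
  (3,5): δ = 82.21°  ·
  (3,6): δ = 24.26°  ✓
  (4,5): δ = 122.03°  ·
  (4,6): δ = 64.08°  ·
  (5,6): δ = 122.05°  ·
antipodal pairs: 5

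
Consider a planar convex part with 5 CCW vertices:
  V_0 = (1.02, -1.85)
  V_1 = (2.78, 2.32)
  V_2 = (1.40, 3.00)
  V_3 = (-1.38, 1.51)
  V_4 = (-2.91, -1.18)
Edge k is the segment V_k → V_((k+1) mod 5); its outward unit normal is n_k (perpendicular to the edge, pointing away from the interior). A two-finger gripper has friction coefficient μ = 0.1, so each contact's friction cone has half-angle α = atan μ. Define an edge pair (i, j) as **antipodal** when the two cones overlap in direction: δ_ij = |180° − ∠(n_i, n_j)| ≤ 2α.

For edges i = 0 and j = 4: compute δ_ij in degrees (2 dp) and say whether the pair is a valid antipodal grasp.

δ = 103.21°, invalid

α = atan 0.1 = 5.71°;  2α = 11.42°
edge 0: e_0 = (+1.76, +4.17);  n_0 = (+0.9213, -0.3888)
edge 4: e_4 = (+3.93, -0.67);  n_4 = (-0.1681, -0.9858)
∠(n_0, n_4) = 76.79°
δ = |180° − 76.79°| = 103.21°
103.21° > 2α = 11.42°  →  invalid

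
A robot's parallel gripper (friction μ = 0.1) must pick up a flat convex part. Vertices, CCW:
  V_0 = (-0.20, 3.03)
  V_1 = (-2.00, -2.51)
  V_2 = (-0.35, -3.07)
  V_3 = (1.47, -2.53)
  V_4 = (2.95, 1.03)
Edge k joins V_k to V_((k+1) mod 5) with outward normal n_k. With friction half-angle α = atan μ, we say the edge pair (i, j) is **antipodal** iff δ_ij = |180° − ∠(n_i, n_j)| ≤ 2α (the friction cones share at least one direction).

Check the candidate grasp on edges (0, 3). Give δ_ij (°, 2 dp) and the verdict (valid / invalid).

α = atan 0.1 = 5.71°;  2α = 11.42°
edge 0: e_0 = (-1.80, -5.54);  n_0 = (-0.9511, +0.3090)
edge 3: e_3 = (+1.48, +3.56);  n_3 = (+0.9234, -0.3839)
∠(n_0, n_3) = 175.43°
δ = |180° − 175.43°| = 4.57°
4.57° ≤ 2α = 11.42°  →  valid

δ = 4.57°, valid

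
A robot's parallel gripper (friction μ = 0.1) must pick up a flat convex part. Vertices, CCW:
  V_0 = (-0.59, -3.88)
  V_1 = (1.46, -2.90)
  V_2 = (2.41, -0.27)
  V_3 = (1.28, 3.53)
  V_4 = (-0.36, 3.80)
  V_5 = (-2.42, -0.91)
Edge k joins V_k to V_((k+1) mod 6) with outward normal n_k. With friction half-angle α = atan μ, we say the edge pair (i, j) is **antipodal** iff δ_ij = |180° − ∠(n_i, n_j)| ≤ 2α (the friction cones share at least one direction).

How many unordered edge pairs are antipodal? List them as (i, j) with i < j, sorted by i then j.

count = 1; pairs: (1,4)

α = atan 0.1 = 5.71°;  2α = 11.42°
n_0 = (+0.4313, -0.9022)
n_1 = (+0.9405, -0.3397)
n_2 = (+0.9585, +0.2850)
n_3 = (+0.1624, +0.9867)
n_4 = (-0.9162, +0.4007)
n_5 = (-0.8514, -0.5246)
  (0,1): δ = 135.41°  ·
  (0,2): δ = 98.99°  ·
  (0,3): δ = 34.90°  ·
  (0,4): δ = 40.83°  ·
  (0,5): δ = 96.09°  ·
  (1,2): δ = 143.58°  ·
  (1,3): δ = 79.49°  ·
  (1,4): δ = 3.76°  ✓
  (1,5): δ = 51.50°  ·
  (2,3): δ = 115.91°  ·
  (2,4): δ = 40.18°  ·
  (2,5): δ = 15.08°  ·
  (3,4): δ = 104.27°  ·
  (3,5): δ = 49.01°  ·
  (4,5): δ = 124.74°  ·
antipodal pairs: 1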